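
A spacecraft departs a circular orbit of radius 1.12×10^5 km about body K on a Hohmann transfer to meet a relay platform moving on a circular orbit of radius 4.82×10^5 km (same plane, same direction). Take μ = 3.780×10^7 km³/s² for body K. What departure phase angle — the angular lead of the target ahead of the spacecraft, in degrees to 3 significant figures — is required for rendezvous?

φ = 92.9°

Semi-major axis of the transfer orbit: a_t = (1.120×10^5 + 4.820×10^5)/2 = 2.970×10^5 km.
The half-period of the transfer ellipse is t = π√(a_t³/μ) = 82706.3 s.
Target angular speed ω₂ = √(μ/r₂³) = 1.83728×10^-5 rad/s.
Angle swept by the target during transfer: ω₂·t = 1.5195 rad = 87.06°.
Arrival is 180° from departure on the ellipse, so φ = 180° − 87.06° = 92.9°.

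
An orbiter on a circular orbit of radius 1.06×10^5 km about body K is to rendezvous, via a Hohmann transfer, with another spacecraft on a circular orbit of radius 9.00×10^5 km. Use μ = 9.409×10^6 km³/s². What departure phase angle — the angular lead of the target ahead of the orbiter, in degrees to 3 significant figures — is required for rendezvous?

Transfer-ellipse semi-major axis a_t = (r₁ + r₂)/2 = (1.060×10^5 + 9.000×10^5)/2 = 5.030×10^5 km.
Transfer time t = π√(a_t³/μ) = 3.6537×10^5 s.
Target angular speed ω₂ = √(μ/r₂³) = 3.5926×10^-6 rad/s.
Angle swept by the target during transfer: ω₂·t = 1.3126 rad = 75.21°.
Arrival is 180° from departure on the ellipse, so φ = 180° − 75.21° = 105°.

φ = 105°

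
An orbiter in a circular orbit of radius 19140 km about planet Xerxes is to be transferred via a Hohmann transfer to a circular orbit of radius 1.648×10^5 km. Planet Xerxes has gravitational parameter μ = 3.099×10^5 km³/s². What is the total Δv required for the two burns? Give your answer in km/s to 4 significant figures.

Δv = 2.108 km/s

The Hohmann ellipse has a_t = (r₁ + r₂)/2 = 91970 km.
At r₁ the circular-orbit speed is v₁ = √(μ/r₁) = 4.02383 km/s.
Transfer-orbit speed at r₁ (v² = μ(2/r − 1/a)): v_p = √[μ(2/r₁ − 1/a_t)] = 5.38636 km/s.
First burn Δv₁ = |v_p − v₁| = 1.3625 km/s.
Circular speed at r₂: v₂ = √(μ/r₂) = 1.3713 km/s.
Transfer-orbit speed at r₂: v_a = √[μ(2/r₂ − 1/a_t)] = 0.62558 km/s.
Second burn Δv₂ = |v₂ − v_a| = 0.74572 km/s.
Total Δv = Δv₁ + Δv₂ = 2.108 km/s.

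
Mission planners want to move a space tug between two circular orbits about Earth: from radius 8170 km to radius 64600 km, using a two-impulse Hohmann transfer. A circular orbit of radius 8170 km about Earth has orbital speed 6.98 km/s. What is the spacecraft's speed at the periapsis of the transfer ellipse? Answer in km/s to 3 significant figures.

From the circular-orbit relation v² = μ/r at r = 8170 km: μ = v²r = (6.98)² × 8170 = 3.98046×10^5 km³/s².
Transfer-ellipse semi-major axis a_t = (r₁ + r₂)/2 = (8170 + 64600)/2 = 36385 km.
At periapsis, r = 8170 km.
From the vis-viva equation, v = √[μ(2/r − 1/a_t)] = 9.301 km/s.

v = 9.30 km/s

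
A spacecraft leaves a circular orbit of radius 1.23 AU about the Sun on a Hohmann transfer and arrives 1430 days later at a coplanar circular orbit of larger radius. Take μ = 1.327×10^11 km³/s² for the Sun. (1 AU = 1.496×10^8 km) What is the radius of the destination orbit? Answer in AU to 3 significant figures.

r₂ = 6.66 AU

In km: r₁ = 1.23 × 1.496×10^8 = 1.84008×10^8 km.
Transfer time t = 1430 days = 1.23552×10^8 s, and t = π√(a_t³/μ).
So a_t = (μ t²/π²)^(1/3) = (1.327×10^11 × (1.23552×10^8)² / π²)^(1/3) = 5.8987×10^8 km.
Since a_t = (r₁ + r₂)/2, r₂ = 2a_t − r₁ = 2×5.8987×10^8 − 1.84008×10^8 = 9.95732×10^8 km.
In AU: r₂ = 9.95732×10^8 / 1.496×10^8 = 6.66 AU.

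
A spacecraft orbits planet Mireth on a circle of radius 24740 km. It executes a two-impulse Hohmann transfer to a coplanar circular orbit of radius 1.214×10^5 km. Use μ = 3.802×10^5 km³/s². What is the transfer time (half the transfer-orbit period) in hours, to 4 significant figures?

Transfer-ellipse semi-major axis a_t = (r₁ + r₂)/2 = (24740 + 1.214×10^5)/2 = 73070 km.
Transfer time t = π√(a_t³/μ) = π√((73070)³ / 3.802×10^5) = 1.00636×10^5 s.
Converting: 1.00636×10^5 s ÷ 3600 s/hour = 27.95 hours.

t = 27.95 hours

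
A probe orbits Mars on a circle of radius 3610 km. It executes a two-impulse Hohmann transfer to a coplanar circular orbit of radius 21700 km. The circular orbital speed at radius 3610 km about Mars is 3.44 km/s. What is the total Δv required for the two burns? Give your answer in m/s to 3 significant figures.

Δv = 1720 m/s

From the circular-orbit relation v² = μ/r at r = 3610 km: μ = v²r = (3.44)² × 3610 = 42719.3 km³/s².
Semi-major axis of the transfer orbit: a_t = (3610 + 21700)/2 = 12655 km.
Circular speed at r₁: v₁ = √(μ/r₁) = √(42719.3/3610) = 3.4400 km/s.
On the transfer ellipse at r₁, vis-viva gives v_p = √[μ(2/r₁ − 1/a_t)] = 4.5046 km/s.
First burn Δv₁ = |v_p − v₁| = 1.0646 km/s.
Circular speed at r₂: v₂ = √(μ/r₂) = 1.403079 km/s.
Transfer-orbit speed at r₂: v_a = √[μ(2/r₂ − 1/a_t)] = 0.7493845 km/s.
Second burn Δv₂ = |v₂ − v_a| = 0.65369 km/s.
Δv = Δv₁ + Δv₂ = 1.0646 + 0.65369 = 1.718 km/s.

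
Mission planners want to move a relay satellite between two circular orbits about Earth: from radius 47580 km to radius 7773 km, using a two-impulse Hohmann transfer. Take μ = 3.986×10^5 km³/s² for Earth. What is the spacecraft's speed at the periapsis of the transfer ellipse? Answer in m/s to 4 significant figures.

Transfer-ellipse semi-major axis a_t = (r₁ + r₂)/2 = (47580 + 7773)/2 = 27676.5 km.
The periapsis of the transfer ellipse is at r = 7773 km.
From the vis-viva equation, v = √[μ(2/r − 1/a_t)] = 9.389 km/s.

v = 9389 m/s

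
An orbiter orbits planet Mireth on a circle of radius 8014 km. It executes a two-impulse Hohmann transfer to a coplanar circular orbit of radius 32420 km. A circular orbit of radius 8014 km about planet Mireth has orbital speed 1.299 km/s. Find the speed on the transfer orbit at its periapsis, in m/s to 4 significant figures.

From the circular-orbit relation v² = μ/r at r = 8014 km: μ = v²r = (1.299)² × 8014 = 13522.8 km³/s².
The Hohmann ellipse has a_t = (r₁ + r₂)/2 = 20217 km.
At periapsis, r = 8014 km.
Vis-viva: v = √[μ(2/r − 1/a_t)] = √[13522.8 × (2/8014 − 1/20217)] = 1.645 km/s.

v = 1645 m/s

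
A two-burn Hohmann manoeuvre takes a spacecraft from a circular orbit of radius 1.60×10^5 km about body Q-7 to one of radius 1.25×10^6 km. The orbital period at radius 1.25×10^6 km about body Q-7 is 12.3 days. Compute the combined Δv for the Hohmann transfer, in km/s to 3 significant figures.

Δv = 10.7 km/s

From Kepler's third law T² = 4π²r³/μ at r = 1.25×10^6 km, T = 12.3 days = 12.3 × 86400 s = 1.06272×10^6 s: μ = 4π²r³/T² = 6.82735×10^7 km³/s².
The Hohmann ellipse has a_t = (r₁ + r₂)/2 = 7.050×10^5 km.
At r₁ the circular-orbit speed is v₁ = √(μ/r₁) = 20.657 km/s.
Transfer-orbit speed at r₁ (vis-viva): v_p = √[μ(2/r₁ − 1/a_t)] = 27.506 km/s.
First burn Δv₁ = |v_p − v₁| = 6.849 km/s.
At r₂, v₂ = √(μ/r₂) = 7.3905 km/s.
Transfer-orbit speed at r₂: v_a = √[μ(2/r₂ − 1/a_t)] = 3.5208 km/s.
Second burn Δv₂ = |v₂ − v_a| = 3.870 km/s.
Total Δv = Δv₁ + Δv₂ = 10.72 km/s.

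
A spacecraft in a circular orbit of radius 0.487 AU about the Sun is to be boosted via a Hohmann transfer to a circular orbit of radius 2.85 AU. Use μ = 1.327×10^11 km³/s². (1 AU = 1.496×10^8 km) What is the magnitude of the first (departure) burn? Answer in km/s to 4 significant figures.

In km: r₁ = 0.487 × 1.496×10^8 = 7.28552×10^7 km; r₂ = 2.85 × 1.496×10^8 = 4.2636×10^8 km.
The Hohmann ellipse has a_t = (r₁ + r₂)/2 = 2.496076×10^8 km.
Circular speed at r = 7.28552×10^7 km: v_c = √(μ/r) = 42.68 km/s.
Vis-viva on the transfer ellipse at r = 7.28552×10^7 km gives v_t = √[μ(2/r − 1/a_t)] = 55.78 km/s.
Δv₁ = |v_t − v_c| = |55.78 − 42.68| = 13.10 km/s.

Δv₁ = 13.10 km/s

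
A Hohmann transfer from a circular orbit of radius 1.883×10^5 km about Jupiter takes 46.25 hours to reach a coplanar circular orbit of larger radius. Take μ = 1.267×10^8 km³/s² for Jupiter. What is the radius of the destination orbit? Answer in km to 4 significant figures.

Transfer time t = 46.25 hours = 1.665×10^5 s, and t = π√(a_t³/μ).
So a_t = (μ t²/π²)^(1/3) = (1.267×10^8 × (1.665×10^5)² / π²)^(1/3) = 7.0866×10^5 km.
Since a_t = (r₁ + r₂)/2, r₂ = 2a_t − r₁ = 2×7.0866×10^5 − 1.883×10^5 = 1.22902×10^6 km.

r₂ = 1.229×10^6 km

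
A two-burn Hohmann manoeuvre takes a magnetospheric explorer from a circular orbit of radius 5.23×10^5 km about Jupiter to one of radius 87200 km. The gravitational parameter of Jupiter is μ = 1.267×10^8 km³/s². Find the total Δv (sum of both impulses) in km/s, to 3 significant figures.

Transfer-ellipse semi-major axis a_t = (r₁ + r₂)/2 = (5.230×10^5 + 87200)/2 = 3.051×10^5 km.
At r₁ the circular-orbit speed is v₁ = √(μ/r₁) = 15.565 km/s.
On the transfer ellipse at r₁, vis-viva gives v_a = √[μ(2/r₁ − 1/a_t)] = 8.3210 km/s.
First burn Δv₁ = |v_a − v₁| = 7.244 km/s.
Circular speed at r₂: v₂ = √(μ/r₂) = 38.12 km/s.
Transfer-orbit speed at r₂: v_p = √[μ(2/r₂ − 1/a_t)] = 49.91 km/s.
Second burn Δv₂ = |v₂ − v_p| = 11.79 km/s.
Δv = Δv₁ + Δv₂ = 7.244 + 11.79 = 19.03 km/s.

Δv = 19.0 km/s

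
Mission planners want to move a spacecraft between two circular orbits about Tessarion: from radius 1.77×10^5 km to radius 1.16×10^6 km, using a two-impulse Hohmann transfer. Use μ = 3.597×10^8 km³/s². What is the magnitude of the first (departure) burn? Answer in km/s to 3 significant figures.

Δv₁ = 14.3 km/s

The Hohmann ellipse has a_t = (r₁ + r₂)/2 = 6.685×10^5 km.
On the circular orbit at r = 1.770×10^5 km, v_c = √(μ/r) = 45.08 km/s.
Vis-viva on the transfer ellipse at r = 1.770×10^5 km gives v_t = √[μ(2/r − 1/a_t)] = 59.38 km/s.
Δv₁ = |v_t − v_c| = |59.38 − 45.08| = 14.30 km/s.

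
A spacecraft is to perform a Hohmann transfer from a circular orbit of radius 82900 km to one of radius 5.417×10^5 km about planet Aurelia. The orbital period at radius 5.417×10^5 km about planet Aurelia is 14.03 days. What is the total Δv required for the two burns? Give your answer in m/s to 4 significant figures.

From Kepler's third law T² = 4π²r³/μ at r = 5.417×10^5 km, T = 14.03 days = 14.03 × 86400 s = 1.212192×10^6 s: μ = 4π²r³/T² = 4.27064×10^6 km³/s².
The Hohmann ellipse has a_t = (r₁ + r₂)/2 = 3.123×10^5 km.
Circular speed at r₁: v₁ = √(μ/r₁) = √(4.27064×10^6/82900) = 7.17744 km/s.
On the transfer ellipse at r₁, v² = μ(2/r − 1/a) gives v_p = √[μ(2/r₁ − 1/a_t)] = 9.45285 km/s.
First burn Δv₁ = |v_p − v₁| = 2.2754 km/s.
Circular speed at r₂: v₂ = √(μ/r₂) = 2.8078 km/s.
Transfer-orbit speed at r₂: v_a = √[μ(2/r₂ − 1/a_t)] = 1.4466 km/s.
Second burn Δv₂ = |v₂ − v_a| = 1.3612 km/s.
Δv = Δv₁ + Δv₂ = 2.2754 + 1.3612 = 3.637 km/s.

Δv = 3637 m/s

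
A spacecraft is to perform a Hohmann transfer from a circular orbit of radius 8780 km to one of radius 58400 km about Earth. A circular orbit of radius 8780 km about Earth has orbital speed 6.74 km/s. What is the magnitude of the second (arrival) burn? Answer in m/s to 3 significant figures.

Δv₂ = 1280 m/s

From the circular-orbit relation v² = μ/r at r = 8780 km: μ = v²r = (6.74)² × 8780 = 3.98854×10^5 km³/s².
The Hohmann ellipse has a_t = (r₁ + r₂)/2 = 33590 km.
Circular speed at r = 58400 km: v_c = √(μ/r) = 2.613 km/s.
Vis-viva on the transfer ellipse at r = 58400 km gives v_t = √[μ(2/r − 1/a_t)] = 1.336 km/s.
Δv₂ = |v_t − v_c| = |1.336 − 2.613| = 1.277 km/s.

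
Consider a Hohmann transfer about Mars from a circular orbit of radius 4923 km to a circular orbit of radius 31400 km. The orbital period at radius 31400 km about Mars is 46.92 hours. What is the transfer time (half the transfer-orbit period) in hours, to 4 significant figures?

t = 10.32 hours

From Kepler's third law T² = 4π²r³/μ at r = 31400 km, T = 46.92 hours = 46.92 × 3600 s = 1.68912×10^5 s: μ = 4π²r³/T² = 42837.9 km³/s².
Transfer-ellipse semi-major axis a_t = (r₁ + r₂)/2 = (4923 + 31400)/2 = 18161.5 km.
By Kepler's third law the transfer-orbit period is T = 2π√(a_t³/μ), so t = T/2 = 37150 s.
Converting: 37150 s ÷ 3600 s/hour = 10.32 hours.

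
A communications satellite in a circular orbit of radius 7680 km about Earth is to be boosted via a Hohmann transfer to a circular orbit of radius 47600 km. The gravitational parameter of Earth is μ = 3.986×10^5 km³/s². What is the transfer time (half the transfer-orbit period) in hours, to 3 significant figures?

Transfer-ellipse semi-major axis a_t = (r₁ + r₂)/2 = (7680 + 47600)/2 = 27640 km.
By Kepler's third law the transfer-orbit period is T = 2π√(a_t³/μ), so t = T/2 = 22870 s.
Converting: 22870 s ÷ 3600 s/hour = 6.35 hours.

t = 6.35 hours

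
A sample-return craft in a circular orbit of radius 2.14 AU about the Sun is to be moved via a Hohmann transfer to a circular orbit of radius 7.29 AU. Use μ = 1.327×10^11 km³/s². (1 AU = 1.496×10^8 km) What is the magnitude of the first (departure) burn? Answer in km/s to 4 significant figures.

In km: r₁ = 2.14 × 1.496×10^8 = 3.20144×10^8 km; r₂ = 7.29 × 1.496×10^8 = 1.090584×10^9 km.
Transfer-ellipse semi-major axis a_t = (r₁ + r₂)/2 = (3.20144×10^8 + 1.090584×10^9)/2 = 7.05364×10^8 km.
Circular speed at r = 3.20144×10^8 km: v_c = √(μ/r) = 20.359 km/s.
Vis-viva on the transfer ellipse at r = 3.20144×10^8 km gives v_t = √[μ(2/r − 1/a_t)] = 25.315 km/s.
Δv₁ = |v_t − v_c| = |25.315 − 20.359| = 4.956 km/s.

Δv₁ = 4.956 km/s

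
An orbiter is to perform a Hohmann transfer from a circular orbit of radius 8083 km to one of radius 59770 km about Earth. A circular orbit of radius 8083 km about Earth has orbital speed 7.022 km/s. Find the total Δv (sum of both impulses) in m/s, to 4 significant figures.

Δv = 3620 m/s

From the circular-orbit relation v² = μ/r at r = 8083 km: μ = v²r = (7.022)² × 8083 = 3.98560×10^5 km³/s².
Semi-major axis of the transfer orbit: a_t = (8083 + 59770)/2 = 33926.5 km.
At r₁ the circular-orbit speed is v₁ = √(μ/r₁) = 7.022 km/s.
Transfer-orbit speed at r₁ (v² = μ(2/r − 1/a)): v_p = √[μ(2/r₁ − 1/a_t)] = 9.320 km/s.
First burn Δv₁ = |v_p − v₁| = 2.298 km/s.
Circular speed at r₂: v₂ = √(μ/r₂) = 2.582 km/s.
Transfer-orbit speed at r₂: v_a = √[μ(2/r₂ − 1/a_t)] = 1.260 km/s.
Second burn Δv₂ = |v₂ − v_a| = 1.322 km/s.
Δv = Δv₁ + Δv₂ = 2.298 + 1.322 = 3.620 km/s.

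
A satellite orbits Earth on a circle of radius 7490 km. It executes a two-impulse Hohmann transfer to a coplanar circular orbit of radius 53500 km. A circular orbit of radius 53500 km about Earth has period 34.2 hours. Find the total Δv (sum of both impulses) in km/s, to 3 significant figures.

Δv = 3.75 km/s

From Kepler's third law T² = 4π²r³/μ at r = 53500 km, T = 34.2 hours = 34.2 × 3600 s = 1.2312×10^5 s: μ = 4π²r³/T² = 3.98808×10^5 km³/s².
Transfer-ellipse semi-major axis a_t = (r₁ + r₂)/2 = (7490 + 53500)/2 = 30495 km.
At r₁ the circular-orbit speed is v₁ = √(μ/r₁) = 7.297 km/s.
Transfer-orbit speed at r₁ (v² = μ(2/r − 1/a)): v_p = √[μ(2/r₁ − 1/a_t)] = 9.665 km/s.
First burn Δv₁ = |v_p − v₁| = 2.368 km/s.
At r₂, v₂ = √(μ/r₂) = 2.730 km/s.
Transfer-orbit speed at r₂: v_a = √[μ(2/r₂ − 1/a_t)] = 1.353 km/s.
Second burn Δv₂ = |v₂ − v_a| = 1.377 km/s.
Total Δv = Δv₁ + Δv₂ = 3.745 km/s.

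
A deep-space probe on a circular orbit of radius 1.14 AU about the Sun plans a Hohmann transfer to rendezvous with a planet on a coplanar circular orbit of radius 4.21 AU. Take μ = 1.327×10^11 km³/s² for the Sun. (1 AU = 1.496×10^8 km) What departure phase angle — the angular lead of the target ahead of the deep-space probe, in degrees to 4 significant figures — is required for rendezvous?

In km: r₁ = 1.14 × 1.496×10^8 = 1.70544×10^8 km; r₂ = 4.21 × 1.496×10^8 = 6.29816×10^8 km.
The Hohmann ellipse has a_t = (r₁ + r₂)/2 = 4.0018×10^8 km.
The half-period of the transfer ellipse is t = π√(a_t³/μ) = 6.90395×10^7 s.
The target's mean motion on its circular orbit is ω₂ = √(μ/r₂³) = 2.30470×10^-8 rad/s.
Angle swept by the target during transfer: ω₂·t = 1.5912 rad = 91.17°.
The deep-space probe traverses 180° on the transfer ellipse, so the target must lead by 180° − 91.17° = 88.83°.

φ = 88.83°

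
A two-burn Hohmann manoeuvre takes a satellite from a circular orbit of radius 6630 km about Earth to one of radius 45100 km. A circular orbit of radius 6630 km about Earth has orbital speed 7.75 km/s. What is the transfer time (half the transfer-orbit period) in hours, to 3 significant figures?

From the circular-orbit relation v² = μ/r at r = 6630 km: μ = v²r = (7.75)² × 6630 = 3.98214×10^5 km³/s².
Transfer-ellipse semi-major axis a_t = (r₁ + r₂)/2 = (6630 + 45100)/2 = 25865 km.
By Kepler's third law the transfer-orbit period is T = 2π√(a_t³/μ), so t = T/2 = 20710 s.
Converting: 20710 s ÷ 3600 s/hour = 5.75 hours.

t = 5.75 hours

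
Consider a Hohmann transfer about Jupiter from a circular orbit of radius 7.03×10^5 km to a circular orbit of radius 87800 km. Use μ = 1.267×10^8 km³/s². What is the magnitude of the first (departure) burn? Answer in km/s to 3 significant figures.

Transfer-ellipse semi-major axis a_t = (r₁ + r₂)/2 = (7.030×10^5 + 87800)/2 = 3.954×10^5 km.
Circular speed at r = 7.030×10^5 km: v_c = √(μ/r) = 13.425 km/s.
Transfer-orbit speed at the same r (vis-viva, a = a_t): v_t = √[μ(2/r − 1/a_t)] = 6.3262 km/s.
Δv₁ = |v_t − v_c| = |6.3262 − 13.425| = 7.099 km/s.

Δv₁ = 7.10 km/s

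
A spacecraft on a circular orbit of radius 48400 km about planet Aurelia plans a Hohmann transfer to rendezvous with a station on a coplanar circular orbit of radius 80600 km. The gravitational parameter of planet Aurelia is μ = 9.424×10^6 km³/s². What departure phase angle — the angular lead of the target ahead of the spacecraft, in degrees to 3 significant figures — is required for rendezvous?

φ = 51.1°

Transfer-ellipse semi-major axis a_t = (r₁ + r₂)/2 = (48400 + 80600)/2 = 64500 km.
The half-period of the transfer ellipse is t = π√(a_t³/μ) = 16760 s.
The target's mean motion on its circular orbit is ω₂ = √(μ/r₂³) = 1.342×10^-4 rad/s.
Angle swept by the target during transfer: ω₂·t = 2.249 rad = 128.9°.
Arrival is 180° from departure on the ellipse, so φ = 180° − 128.9° = 51.1°.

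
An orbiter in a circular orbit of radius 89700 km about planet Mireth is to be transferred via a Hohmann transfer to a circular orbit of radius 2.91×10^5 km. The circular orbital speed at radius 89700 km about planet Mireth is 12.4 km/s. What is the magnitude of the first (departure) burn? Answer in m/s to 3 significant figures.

From the circular-orbit relation v² = μ/r at r = 89700 km: μ = v²r = (12.4)² × 89700 = 1.37923×10^7 km³/s².
The Hohmann ellipse has a_t = (r₁ + r₂)/2 = 1.9035×10^5 km.
Circular speed at r = 89700 km: v_c = √(μ/r) = 12.400 km/s.
Transfer-orbit speed at the same r (vis-viva, a = a_t): v_t = √[μ(2/r − 1/a_t)] = 15.332 km/s.
Δv₁ = |v_t − v_c| = |15.332 − 12.400| = 2.932 km/s.

Δv₁ = 2930 m/s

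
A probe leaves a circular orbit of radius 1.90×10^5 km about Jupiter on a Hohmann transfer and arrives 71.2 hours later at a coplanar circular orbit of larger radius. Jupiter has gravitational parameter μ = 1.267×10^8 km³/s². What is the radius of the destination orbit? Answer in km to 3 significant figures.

Transfer time t = 71.2 hours = 2.5632×10^5 s, and t = π√(a_t³/μ).
So a_t = (μ t²/π²)^(1/3) = (1.267×10^8 × (2.5632×10^5)² / π²)^(1/3) = 9.4482×10^5 km.
Since a_t = (r₁ + r₂)/2, r₂ = 2a_t − r₁ = 2×9.4482×10^5 − 1.900×10^5 = 1.69964×10^6 km.

r₂ = 1.70×10^6 km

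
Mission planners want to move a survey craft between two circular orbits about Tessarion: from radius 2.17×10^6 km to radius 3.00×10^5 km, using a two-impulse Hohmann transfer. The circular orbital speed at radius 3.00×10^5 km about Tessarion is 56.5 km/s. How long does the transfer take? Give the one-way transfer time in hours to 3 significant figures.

From the circular-orbit relation v² = μ/r at r = 3.00×10^5 km: μ = v²r = (56.5)² × 3.00×10^5 = 9.57675×10^8 km³/s².
The Hohmann ellipse has a_t = (r₁ + r₂)/2 = 1.235×10^6 km.
Transfer time t = π√(a_t³/μ) = π√((1.235×10^6)³ / 9.57675×10^8) = 1.393×10^5 s.
Converting: 1.393×10^5 s ÷ 3600 s/hour = 38.7 hours.

t = 38.7 hours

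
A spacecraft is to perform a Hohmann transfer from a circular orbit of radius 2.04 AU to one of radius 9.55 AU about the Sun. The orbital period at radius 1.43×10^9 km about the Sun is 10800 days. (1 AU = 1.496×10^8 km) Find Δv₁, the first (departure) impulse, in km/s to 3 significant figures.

Δv₁ = 5.91 km/s

From Kepler's third law T² = 4π²r³/μ at r = 1.43×10^9 km, T = 10800 days = 10800 × 86400 s = 9.3312×10^8 s: μ = 4π²r³/T² = 1.32585×10^11 km³/s².
In km: r₁ = 2.04 × 1.496×10^8 = 3.05184×10^8 km; r₂ = 9.55 × 1.496×10^8 = 1.42868×10^9 km.
The Hohmann ellipse has a_t = (r₁ + r₂)/2 = 8.66932×10^8 km.
On the circular orbit at r = 3.05184×10^8 km, v_c = √(μ/r) = 20.843 km/s.
Vis-viva on the transfer ellipse at r = 3.05184×10^8 km gives v_t = √[μ(2/r − 1/a_t)] = 26.757 km/s.
Δv₁ = |v_t − v_c| = |26.757 − 20.843| = 5.914 km/s.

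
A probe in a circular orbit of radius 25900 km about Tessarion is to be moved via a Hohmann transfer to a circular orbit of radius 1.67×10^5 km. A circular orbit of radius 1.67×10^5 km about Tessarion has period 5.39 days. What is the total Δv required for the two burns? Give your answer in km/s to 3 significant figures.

From Kepler's third law T² = 4π²r³/μ at r = 1.67×10^5 km, T = 5.39 days = 5.39 × 86400 s = 4.65696×10^5 s: μ = 4π²r³/T² = 8.47821×10^5 km³/s².
Semi-major axis of the transfer orbit: a_t = (25900 + 1.670×10^5)/2 = 96450 km.
Circular speed at r₁: v₁ = √(μ/r₁) = √(8.47821×10^5/25900) = 5.7214 km/s.
Transfer-orbit speed at r₁ (vis-viva equation): v_p = √[μ(2/r₁ − 1/a_t)] = 7.5285 km/s.
First burn Δv₁ = |v_p − v₁| = 1.807 km/s.
Circular speed at r₂: v₂ = √(μ/r₂) = 2.2532 km/s.
Transfer-orbit speed at r₂: v_a = √[μ(2/r₂ − 1/a_t)] = 1.1676 km/s.
Second burn Δv₂ = |v₂ − v_a| = 1.086 km/s.
Total Δv = Δv₁ + Δv₂ = 2.893 km/s.

Δv = 2.89 km/s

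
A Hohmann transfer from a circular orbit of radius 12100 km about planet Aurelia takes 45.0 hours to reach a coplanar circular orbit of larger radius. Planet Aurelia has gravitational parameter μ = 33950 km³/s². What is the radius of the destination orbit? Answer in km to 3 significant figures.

Transfer time t = 45.0 hours = 1.620×10^5 s, and t = π√(a_t³/μ).
So a_t = (μ t²/π²)^(1/3) = (33950 × (1.620×10^5)² / π²)^(1/3) = 44860 km.
Since a_t = (r₁ + r₂)/2, r₂ = 2a_t − r₁ = 2×44860 − 12100 = 77620 km.

r₂ = 77600 km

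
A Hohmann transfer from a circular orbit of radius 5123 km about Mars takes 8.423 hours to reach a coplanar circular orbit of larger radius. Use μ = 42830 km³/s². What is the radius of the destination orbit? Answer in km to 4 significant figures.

Transfer time t = 8.423 hours = 30322.8 s, and t = π√(a_t³/μ).
So a_t = (μ t²/π²)^(1/3) = (42830 × (30322.8)² / π²)^(1/3) = 15861 km.
Since a_t = (r₁ + r₂)/2, r₂ = 2a_t − r₁ = 2×15861 − 5123 = 26599 km.

r₂ = 26600 km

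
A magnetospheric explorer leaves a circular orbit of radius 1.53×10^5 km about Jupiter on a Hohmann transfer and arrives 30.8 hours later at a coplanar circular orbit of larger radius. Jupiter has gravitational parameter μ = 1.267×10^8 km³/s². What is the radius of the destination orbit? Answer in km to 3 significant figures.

Transfer time t = 30.8 hours = 1.1088×10^5 s, and t = π√(a_t³/μ).
So a_t = (μ t²/π²)^(1/3) = (1.267×10^8 × (1.1088×10^5)² / π²)^(1/3) = 5.4042×10^5 km.
Since a_t = (r₁ + r₂)/2, r₂ = 2a_t − r₁ = 2×5.4042×10^5 − 1.530×10^5 = 9.2784×10^5 km.

r₂ = 9.28×10^5 km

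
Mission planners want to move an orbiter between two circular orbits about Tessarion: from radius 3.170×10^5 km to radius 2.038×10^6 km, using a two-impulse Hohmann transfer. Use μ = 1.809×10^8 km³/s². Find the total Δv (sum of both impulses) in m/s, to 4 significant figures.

Δv = 12070 m/s

Transfer-ellipse semi-major axis a_t = (r₁ + r₂)/2 = (3.170×10^5 + 2.038×10^6)/2 = 1.1775×10^6 km.
Circular speed at r₁: v₁ = √(μ/r₁) = √(1.809×10^8/3.170×10^5) = 23.889 km/s.
On the transfer ellipse at r₁, vis-viva gives v_p = √[μ(2/r₁ − 1/a_t)] = 31.428 km/s.
First burn Δv₁ = |v_p − v₁| = 7.539 km/s.
Circular speed at r₂: v₂ = √(μ/r₂) = 9.421 km/s.
Transfer-orbit speed at r₂: v_a = √[μ(2/r₂ − 1/a_t)] = 4.888 km/s.
Second burn Δv₂ = |v₂ − v_a| = 4.533 km/s.
Total Δv = Δv₁ + Δv₂ = 12.07 km/s.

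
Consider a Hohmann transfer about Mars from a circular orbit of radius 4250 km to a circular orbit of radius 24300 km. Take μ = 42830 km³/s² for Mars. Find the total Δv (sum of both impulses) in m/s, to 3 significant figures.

The Hohmann ellipse has a_t = (r₁ + r₂)/2 = 14275 km.
Circular speed at r₁: v₁ = √(μ/r₁) = √(42830/4250) = 3.17453 km/s.
Transfer-orbit speed at r₁ (vis-viva equation): v_p = √[μ(2/r₁ − 1/a_t)] = 4.14185 km/s.
First burn Δv₁ = |v_p − v₁| = 0.96732 km/s.
At r₂, v₂ = √(μ/r₂) = 1.32761 km/s.
Transfer-orbit speed at r₂: v_a = √[μ(2/r₂ − 1/a_t)] = 0.724398 km/s.
Second burn Δv₂ = |v₂ − v_a| = 0.60321 km/s.
Total Δv = Δv₁ + Δv₂ = 1.571 km/s.

Δv = 1570 m/s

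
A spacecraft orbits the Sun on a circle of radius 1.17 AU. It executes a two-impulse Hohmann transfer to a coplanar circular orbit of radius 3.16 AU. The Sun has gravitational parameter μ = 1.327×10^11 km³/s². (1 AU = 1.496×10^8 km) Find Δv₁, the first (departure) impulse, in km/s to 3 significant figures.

In km: r₁ = 1.17 × 1.496×10^8 = 1.75032×10^8 km; r₂ = 3.16 × 1.496×10^8 = 4.72736×10^8 km.
Semi-major axis of the transfer orbit: a_t = (1.75032×10^8 + 4.72736×10^8)/2 = 3.23884×10^8 km.
Circular speed at r = 1.75032×10^8 km: v_c = √(μ/r) = 27.534 km/s.
Transfer-orbit speed at the same r (vis-viva, a = a_t): v_t = √[μ(2/r − 1/a_t)] = 33.265 km/s.
Δv₁ = |v_t − v_c| = |33.265 − 27.534| = 5.731 km/s.

Δv₁ = 5.73 km/s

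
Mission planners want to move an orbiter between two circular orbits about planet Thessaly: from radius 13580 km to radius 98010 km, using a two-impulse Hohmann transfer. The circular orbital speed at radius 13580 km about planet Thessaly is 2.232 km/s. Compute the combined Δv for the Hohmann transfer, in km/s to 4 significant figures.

Δv = 1.147 km/s

From the circular-orbit relation v² = μ/r at r = 13580 km: μ = v²r = (2.232)² × 13580 = 67653.2 km³/s².
Semi-major axis of the transfer orbit: a_t = (13580 + 98010)/2 = 55795 km.
At r₁ the circular-orbit speed is v₁ = √(μ/r₁) = 2.2320 km/s.
Transfer-orbit speed at r₁ (v² = μ(2/r − 1/a)): v_p = √[μ(2/r₁ − 1/a_t)] = 2.9582 km/s.
First burn Δv₁ = |v_p − v₁| = 0.7262 km/s.
At r₂, v₂ = √(μ/r₂) = 0.8308 km/s.
Transfer-orbit speed at r₂: v_a = √[μ(2/r₂ − 1/a_t)] = 0.4099 km/s.
Second burn Δv₂ = |v₂ − v_a| = 0.4209 km/s.
Total Δv = Δv₁ + Δv₂ = 1.147 km/s.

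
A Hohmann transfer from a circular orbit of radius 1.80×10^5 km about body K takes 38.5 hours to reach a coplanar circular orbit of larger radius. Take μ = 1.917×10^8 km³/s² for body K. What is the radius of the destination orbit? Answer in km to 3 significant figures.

Transfer time t = 38.5 hours = 1.386×10^5 s, and t = π√(a_t³/μ).
So a_t = (μ t²/π²)^(1/3) = (1.917×10^8 × (1.386×10^5)² / π²)^(1/3) = 7.1992×10^5 km.
Since a_t = (r₁ + r₂)/2, r₂ = 2a_t − r₁ = 2×7.1992×10^5 − 1.800×10^5 = 1.25984×10^6 km.

r₂ = 1.26×10^6 km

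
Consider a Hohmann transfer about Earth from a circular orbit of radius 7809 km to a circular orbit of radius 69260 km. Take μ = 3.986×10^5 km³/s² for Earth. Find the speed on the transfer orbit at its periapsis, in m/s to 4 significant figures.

v = 9578 m/s

The Hohmann ellipse has a_t = (r₁ + r₂)/2 = 38534.5 km.
The periapsis of the transfer ellipse is at r = 7809 km.
Vis-viva: v = √[μ(2/r − 1/a_t)] = √[3.986×10^5 × (2/7809 − 1/38534.5)] = 9.578 km/s.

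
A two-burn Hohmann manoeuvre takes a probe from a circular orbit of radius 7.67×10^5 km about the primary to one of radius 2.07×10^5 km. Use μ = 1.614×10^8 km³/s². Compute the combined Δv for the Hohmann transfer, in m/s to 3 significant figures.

Δv = 12200 m/s

Transfer-ellipse semi-major axis a_t = (r₁ + r₂)/2 = (7.670×10^5 + 2.070×10^5)/2 = 4.870×10^5 km.
Circular speed at r₁: v₁ = √(μ/r₁) = √(1.614×10^8/7.670×10^5) = 14.5062 km/s.
Transfer-orbit speed at r₁ (v² = μ(2/r − 1/a)): v_a = √[μ(2/r₁ − 1/a_t)] = 9.45747 km/s.
First burn Δv₁ = |v_a − v₁| = 5.049 km/s.
Circular speed at r₂: v₂ = √(μ/r₂) = 27.92 km/s.
Transfer-orbit speed at r₂: v_p = √[μ(2/r₂ − 1/a_t)] = 35.04 km/s.
Second burn Δv₂ = |v₂ − v_p| = 7.120 km/s.
Δv = Δv₁ + Δv₂ = 5.049 + 7.120 = 12.17 km/s.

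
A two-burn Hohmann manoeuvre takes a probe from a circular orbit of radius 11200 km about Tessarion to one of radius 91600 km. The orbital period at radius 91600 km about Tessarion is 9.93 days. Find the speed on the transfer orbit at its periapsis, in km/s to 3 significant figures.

From Kepler's third law T² = 4π²r³/μ at r = 91600 km, T = 9.93 days = 9.93 × 86400 s = 8.57952×10^5 s: μ = 4π²r³/T² = 41221.2 km³/s².
The Hohmann ellipse has a_t = (r₁ + r₂)/2 = 51400 km.
The periapsis of the transfer ellipse is at r = 11200 km.
Applying v² = μ(2/r − 1/a_t): v = 2.561 km/s.

v = 2.56 km/s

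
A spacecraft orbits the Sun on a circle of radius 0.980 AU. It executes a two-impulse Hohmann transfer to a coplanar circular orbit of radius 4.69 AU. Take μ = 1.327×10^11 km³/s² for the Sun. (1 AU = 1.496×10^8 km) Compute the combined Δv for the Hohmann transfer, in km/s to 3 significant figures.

Δv = 14.3 km/s

In km: r₁ = 0.980 × 1.496×10^8 = 1.46608×10^8 km; r₂ = 4.69 × 1.496×10^8 = 7.01624×10^8 km.
The Hohmann ellipse has a_t = (r₁ + r₂)/2 = 4.24116×10^8 km.
Circular speed at r₁: v₁ = √(μ/r₁) = √(1.327×10^11/1.46608×10^8) = 30.085 km/s.
Transfer-orbit speed at r₁ (vis-viva equation): v_p = √[μ(2/r₁ − 1/a_t)] = 38.696 km/s.
First burn Δv₁ = |v_p − v₁| = 8.611 km/s.
Circular speed at r₂: v₂ = √(μ/r₂) = 13.753 km/s.
Transfer-orbit speed at r₂: v_a = √[μ(2/r₂ − 1/a_t)] = 8.0857 km/s.
Second burn Δv₂ = |v₂ − v_a| = 5.667 km/s.
Total Δv = Δv₁ + Δv₂ = 14.28 km/s.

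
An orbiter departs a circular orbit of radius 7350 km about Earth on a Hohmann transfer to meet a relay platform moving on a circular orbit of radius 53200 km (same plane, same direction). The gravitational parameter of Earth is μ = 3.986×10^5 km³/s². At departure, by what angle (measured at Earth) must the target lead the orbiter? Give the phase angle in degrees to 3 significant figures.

Semi-major axis of the transfer orbit: a_t = (7350 + 53200)/2 = 30275 km.
The half-period of the transfer ellipse is t = π√(a_t³/μ) = 26212 s.
Target angular speed ω₂ = √(μ/r₂³) = 5.1452×10^-5 rad/s.
Angle swept by the target during transfer: ω₂·t = 1.3487 rad = 77.27°.
Arrival is 180° from departure on the ellipse, so φ = 180° − 77.27° = 103°.

φ = 103°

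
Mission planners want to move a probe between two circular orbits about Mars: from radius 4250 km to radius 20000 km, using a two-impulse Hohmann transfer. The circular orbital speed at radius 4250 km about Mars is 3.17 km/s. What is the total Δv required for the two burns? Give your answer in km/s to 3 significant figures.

From the circular-orbit relation v² = μ/r at r = 4250 km: μ = v²r = (3.17)² × 4250 = 42707.8 km³/s².
The Hohmann ellipse has a_t = (r₁ + r₂)/2 = 12125 km.
Circular speed at r₁: v₁ = √(μ/r₁) = √(42707.8/4250) = 3.1700 km/s.
Transfer-orbit speed at r₁ (vis-viva equation): v_p = √[μ(2/r₁ − 1/a_t)] = 4.0713 km/s.
First burn Δv₁ = |v_p − v₁| = 0.9013 km/s.
Circular speed at r₂: v₂ = √(μ/r₂) = 1.46130 km/s.
Transfer-orbit speed at r₂: v_a = √[μ(2/r₂ − 1/a_t)] = 0.865152 km/s.
Second burn Δv₂ = |v₂ − v_a| = 0.5961 km/s.
Total Δv = Δv₁ + Δv₂ = 1.497 km/s.

Δv = 1.50 km/s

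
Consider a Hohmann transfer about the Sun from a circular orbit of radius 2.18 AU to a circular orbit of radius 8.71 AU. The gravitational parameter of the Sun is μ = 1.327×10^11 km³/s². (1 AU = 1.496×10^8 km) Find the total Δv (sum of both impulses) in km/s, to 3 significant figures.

In km: r₁ = 2.18 × 1.496×10^8 = 3.26128×10^8 km; r₂ = 8.71 × 1.496×10^8 = 1.303016×10^9 km.
Transfer-ellipse semi-major axis a_t = (r₁ + r₂)/2 = (3.26128×10^8 + 1.303016×10^9)/2 = 8.14572×10^8 km.
Circular speed at r₁: v₁ = √(μ/r₁) = √(1.327×10^11/3.26128×10^8) = 20.1716 km/s.
Transfer-orbit speed at r₁ (vis-viva equation): v_p = √[μ(2/r₁ − 1/a_t)] = 25.5124 km/s.
First burn Δv₁ = |v_p − v₁| = 5.341 km/s.
Circular speed at r₂: v₂ = √(μ/r₂) = 10.0916 km/s.
Transfer-orbit speed at r₂: v_a = √[μ(2/r₂ − 1/a_t)] = 6.38543 km/s.
Second burn Δv₂ = |v₂ − v_a| = 3.706 km/s.
Total Δv = Δv₁ + Δv₂ = 9.047 km/s.

Δv = 9.05 km/s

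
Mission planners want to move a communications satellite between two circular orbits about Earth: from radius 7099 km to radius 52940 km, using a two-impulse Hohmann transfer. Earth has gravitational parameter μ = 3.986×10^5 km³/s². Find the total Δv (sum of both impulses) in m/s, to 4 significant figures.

Δv = 3867 m/s

Transfer-ellipse semi-major axis a_t = (r₁ + r₂)/2 = (7099 + 52940)/2 = 30019.5 km.
Circular speed at r₁: v₁ = √(μ/r₁) = √(3.986×10^5/7099) = 7.49325 km/s.
On the transfer ellipse at r₁, vis-viva gives v_p = √[μ(2/r₁ − 1/a_t)] = 9.95085 km/s.
First burn Δv₁ = |v_p − v₁| = 2.4576 km/s.
At r₂, v₂ = √(μ/r₂) = 2.7440 km/s.
Transfer-orbit speed at r₂: v_a = √[μ(2/r₂ − 1/a_t)] = 1.3344 km/s.
Second burn Δv₂ = |v₂ − v_a| = 1.4096 km/s.
Total Δv = Δv₁ + Δv₂ = 3.867 km/s.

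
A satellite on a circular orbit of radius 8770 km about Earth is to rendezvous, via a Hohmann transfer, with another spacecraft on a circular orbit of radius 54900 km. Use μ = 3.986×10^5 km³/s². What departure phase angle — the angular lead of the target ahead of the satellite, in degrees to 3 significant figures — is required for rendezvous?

φ = 101°

The Hohmann ellipse has a_t = (r₁ + r₂)/2 = 31835 km.
Transfer time t = π√(a_t³/μ) = 28264 s.
The target's mean motion on its circular orbit is ω₂ = √(μ/r₂³) = 4.9081×10^-5 rad/s.
Angle swept by the target during transfer: ω₂·t = 1.3872 rad = 79.48°.
The satellite traverses 180° on the transfer ellipse, so the target must lead by 180° − 79.48° = 101°.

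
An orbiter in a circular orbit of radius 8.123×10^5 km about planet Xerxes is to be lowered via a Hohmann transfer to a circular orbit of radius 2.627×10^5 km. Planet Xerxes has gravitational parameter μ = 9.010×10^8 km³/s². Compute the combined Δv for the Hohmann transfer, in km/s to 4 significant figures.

Δv = 23.45 km/s

Transfer-ellipse semi-major axis a_t = (r₁ + r₂)/2 = (8.123×10^5 + 2.627×10^5)/2 = 5.375×10^5 km.
At r₁ the circular-orbit speed is v₁ = √(μ/r₁) = 33.30 km/s.
On the transfer ellipse at r₁, vis-viva equation gives v_a = √[μ(2/r₁ − 1/a_t)] = 23.28 km/s.
First burn Δv₁ = |v_a − v₁| = 10.02 km/s.
Circular speed at r₂: v₂ = √(μ/r₂) = 58.56 km/s.
Transfer-orbit speed at r₂: v_p = √[μ(2/r₂ − 1/a_t)] = 71.99 km/s.
Second burn Δv₂ = |v₂ − v_p| = 13.43 km/s.
Total Δv = Δv₁ + Δv₂ = 23.45 km/s.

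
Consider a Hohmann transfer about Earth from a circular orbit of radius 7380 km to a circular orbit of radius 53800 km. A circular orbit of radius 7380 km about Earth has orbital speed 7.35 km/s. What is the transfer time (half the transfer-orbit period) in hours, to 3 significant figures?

From the circular-orbit relation v² = μ/r at r = 7380 km: μ = v²r = (7.35)² × 7380 = 3.98686×10^5 km³/s².
The Hohmann ellipse has a_t = (r₁ + r₂)/2 = 30590 km.
Half the transfer-orbit period gives t = π√(a_t³/μ) = 26620 s.
Converting: 26620 s ÷ 3600 s/hour = 7.39 hours.

t = 7.39 hours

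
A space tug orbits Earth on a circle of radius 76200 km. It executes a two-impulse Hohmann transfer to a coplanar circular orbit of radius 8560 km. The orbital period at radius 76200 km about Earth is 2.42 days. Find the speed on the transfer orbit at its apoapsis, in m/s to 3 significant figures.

v = 1030 m/s

From Kepler's third law T² = 4π²r³/μ at r = 76200 km, T = 2.42 days = 2.42 × 86400 s = 2.09088×10^5 s: μ = 4π²r³/T² = 3.99546×10^5 km³/s².
Transfer-ellipse semi-major axis a_t = (r₁ + r₂)/2 = (76200 + 8560)/2 = 42380 km.
The apoapsis of the transfer ellipse is at r = 76200 km.
Applying v² = μ(2/r − 1/a_t): v = 1.029 km/s.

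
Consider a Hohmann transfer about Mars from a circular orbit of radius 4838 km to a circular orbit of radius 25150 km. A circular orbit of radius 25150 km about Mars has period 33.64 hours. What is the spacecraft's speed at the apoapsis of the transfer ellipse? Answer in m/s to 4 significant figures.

v = 741.2 m/s

From Kepler's third law T² = 4π²r³/μ at r = 25150 km, T = 33.64 hours = 33.64 × 3600 s = 1.21104×10^5 s: μ = 4π²r³/T² = 42821.0 km³/s².
The Hohmann ellipse has a_t = (r₁ + r₂)/2 = 14994 km.
At apoapsis, r = 25150 km.
From the vis-viva equation, v = √[μ(2/r − 1/a_t)] = 0.7412 km/s.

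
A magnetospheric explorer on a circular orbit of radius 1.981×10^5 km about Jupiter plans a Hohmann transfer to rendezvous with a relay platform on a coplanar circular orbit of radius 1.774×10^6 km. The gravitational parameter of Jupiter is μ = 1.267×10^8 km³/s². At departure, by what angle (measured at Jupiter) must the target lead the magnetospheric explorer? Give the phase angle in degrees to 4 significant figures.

Transfer-ellipse semi-major axis a_t = (r₁ + r₂)/2 = (1.981×10^5 + 1.774×10^6)/2 = 9.8605×10^5 km.
Transfer time t = π√(a_t³/μ) = 2.7328×10^5 s.
Target angular speed ω₂ = √(μ/r₂³) = 4.7638×10^-6 rad/s.
Angle swept by the target during transfer: ω₂·t = 1.3019 rad = 74.59°.
The magnetospheric explorer traverses 180° on the transfer ellipse, so the target must lead by 180° − 74.59° = 105.4°.

φ = 105.4°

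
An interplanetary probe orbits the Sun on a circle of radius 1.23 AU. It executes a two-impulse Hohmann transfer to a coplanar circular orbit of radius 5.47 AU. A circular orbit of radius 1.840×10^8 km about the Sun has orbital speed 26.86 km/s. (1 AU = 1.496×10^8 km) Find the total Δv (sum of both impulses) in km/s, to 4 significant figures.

From the circular-orbit relation v² = μ/r at r = 1.840×10^8 km: μ = v²r = (26.86)² × 1.840×10^8 = 1.32749×10^11 km³/s².
In km: r₁ = 1.23 × 1.496×10^8 = 1.84008×10^8 km; r₂ = 5.47 × 1.496×10^8 = 8.18312×10^8 km.
Semi-major axis of the transfer orbit: a_t = (1.84008×10^8 + 8.18312×10^8)/2 = 5.0116×10^8 km.
At r₁ the circular-orbit speed is v₁ = √(μ/r₁) = 26.8594 km/s.
Transfer-orbit speed at r₁ (vis-viva equation): v_p = √[μ(2/r₁ − 1/a_t)] = 34.3216 km/s.
First burn Δv₁ = |v_p − v₁| = 7.462 km/s.
Circular speed at r₂: v₂ = √(μ/r₂) = 12.737 km/s.
Transfer-orbit speed at r₂: v_a = √[μ(2/r₂ − 1/a_t)] = 7.7177 km/s.
Second burn Δv₂ = |v₂ − v_a| = 5.019 km/s.
Δv = Δv₁ + Δv₂ = 7.462 + 5.019 = 12.48 km/s.

Δv = 12.48 km/s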